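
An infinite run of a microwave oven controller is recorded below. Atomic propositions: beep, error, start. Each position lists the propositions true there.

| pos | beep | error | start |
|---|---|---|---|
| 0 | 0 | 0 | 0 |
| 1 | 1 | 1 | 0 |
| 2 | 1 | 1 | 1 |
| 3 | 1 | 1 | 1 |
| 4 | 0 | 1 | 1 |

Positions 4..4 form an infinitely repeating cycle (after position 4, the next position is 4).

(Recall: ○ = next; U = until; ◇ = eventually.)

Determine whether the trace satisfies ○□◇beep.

The position after 0 is 1; □◇beep is false there.

Violated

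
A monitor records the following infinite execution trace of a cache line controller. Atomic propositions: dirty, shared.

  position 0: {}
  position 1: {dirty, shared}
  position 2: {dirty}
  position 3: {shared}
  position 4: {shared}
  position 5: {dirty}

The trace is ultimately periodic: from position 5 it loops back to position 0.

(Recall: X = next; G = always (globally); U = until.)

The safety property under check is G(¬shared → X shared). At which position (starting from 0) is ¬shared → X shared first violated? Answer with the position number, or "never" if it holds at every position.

Check ¬shared → X shared at each position in order: 0 ✓, 1 ✓, 2 ✓, 3 ✓, 4 ✓.
At position 5 the labels are {dirty} and the next position 0 has {}, so ¬shared → X shared is false there. This is the first violation.

5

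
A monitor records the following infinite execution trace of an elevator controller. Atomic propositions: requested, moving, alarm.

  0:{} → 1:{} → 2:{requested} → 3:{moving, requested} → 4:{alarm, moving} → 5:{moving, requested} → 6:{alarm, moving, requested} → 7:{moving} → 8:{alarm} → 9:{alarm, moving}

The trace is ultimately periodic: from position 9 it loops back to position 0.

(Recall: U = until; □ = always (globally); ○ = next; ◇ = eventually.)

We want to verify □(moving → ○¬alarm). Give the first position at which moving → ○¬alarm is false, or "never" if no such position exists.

3

Check moving → ○¬alarm at each position in order: 0 ✓, 1 ✓, 2 ✓.
At position 3 the labels are {moving, requested} and the next position 4 has {alarm, moving}, so moving → ○¬alarm is false there. This is the first violation.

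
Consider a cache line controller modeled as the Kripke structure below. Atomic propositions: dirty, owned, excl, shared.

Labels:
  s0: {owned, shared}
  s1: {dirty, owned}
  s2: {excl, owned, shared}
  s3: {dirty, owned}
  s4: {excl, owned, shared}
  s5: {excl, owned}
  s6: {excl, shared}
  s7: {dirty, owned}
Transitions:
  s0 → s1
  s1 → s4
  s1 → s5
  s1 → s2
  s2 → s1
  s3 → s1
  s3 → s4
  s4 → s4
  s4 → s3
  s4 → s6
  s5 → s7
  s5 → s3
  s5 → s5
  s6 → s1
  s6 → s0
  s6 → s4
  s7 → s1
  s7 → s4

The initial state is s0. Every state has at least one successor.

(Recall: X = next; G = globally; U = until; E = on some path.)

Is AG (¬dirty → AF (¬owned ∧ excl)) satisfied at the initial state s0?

No

States satisfying ¬dirty → AF (¬owned ∧ excl): {s1, s3, s6, s7}.
States satisfying AG (¬dirty → AF (¬owned ∧ excl)): ∅.
s0 is reachable from s0 and violates ¬dirty → AF (¬owned ∧ excl), so AG fails at s0.
s0 ∉ Sat(AG (¬dirty → AF (¬owned ∧ excl))).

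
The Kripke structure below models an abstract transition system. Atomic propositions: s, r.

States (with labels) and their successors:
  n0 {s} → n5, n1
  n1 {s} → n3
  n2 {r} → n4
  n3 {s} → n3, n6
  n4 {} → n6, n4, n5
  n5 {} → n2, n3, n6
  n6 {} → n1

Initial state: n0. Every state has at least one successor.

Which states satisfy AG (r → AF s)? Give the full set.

{n1, n3, n6}

States satisfying r → AF s: {n0, n1, n3, n4, n5, n6}.
States satisfying AG (r → AF s): {n1, n3, n6}.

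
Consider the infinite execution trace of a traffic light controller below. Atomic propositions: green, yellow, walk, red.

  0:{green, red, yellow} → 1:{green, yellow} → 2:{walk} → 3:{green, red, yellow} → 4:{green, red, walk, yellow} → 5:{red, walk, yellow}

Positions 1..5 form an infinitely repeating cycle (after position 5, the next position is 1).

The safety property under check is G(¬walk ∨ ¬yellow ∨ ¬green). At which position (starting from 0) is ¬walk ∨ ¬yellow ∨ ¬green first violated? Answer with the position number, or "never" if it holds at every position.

Check ¬walk ∨ ¬yellow ∨ ¬green at each position in order: 0 ✓, 1 ✓, 2 ✓, 3 ✓.
At position 4 the labels are {green, red, walk, yellow}, so ¬walk ∨ ¬yellow ∨ ¬green is false there. This is the first violation.

4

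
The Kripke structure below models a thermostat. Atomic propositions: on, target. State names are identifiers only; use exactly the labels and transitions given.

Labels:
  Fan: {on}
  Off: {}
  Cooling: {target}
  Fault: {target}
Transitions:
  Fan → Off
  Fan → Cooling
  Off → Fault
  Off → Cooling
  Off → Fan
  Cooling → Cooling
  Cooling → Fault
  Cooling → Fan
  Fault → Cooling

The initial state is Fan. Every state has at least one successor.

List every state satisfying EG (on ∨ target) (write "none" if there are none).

States satisfying on ∨ target: {Fan, Cooling, Fault}.
States satisfying EG (on ∨ target): {Fan, Cooling, Fault}.

{Fan, Cooling, Fault}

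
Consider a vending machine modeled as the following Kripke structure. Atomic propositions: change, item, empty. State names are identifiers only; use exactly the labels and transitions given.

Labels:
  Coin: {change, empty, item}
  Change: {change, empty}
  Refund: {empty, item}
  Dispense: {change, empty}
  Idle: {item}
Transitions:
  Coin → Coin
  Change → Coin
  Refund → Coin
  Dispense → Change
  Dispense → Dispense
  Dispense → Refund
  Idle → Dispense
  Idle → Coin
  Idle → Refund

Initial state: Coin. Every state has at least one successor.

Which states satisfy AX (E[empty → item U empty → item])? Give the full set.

{Coin, Change, Refund}

States satisfying E[empty → item U empty → item]: {Coin, Refund, Idle}.
States satisfying AX (E[empty → item U empty → item]): {Coin, Change, Refund}.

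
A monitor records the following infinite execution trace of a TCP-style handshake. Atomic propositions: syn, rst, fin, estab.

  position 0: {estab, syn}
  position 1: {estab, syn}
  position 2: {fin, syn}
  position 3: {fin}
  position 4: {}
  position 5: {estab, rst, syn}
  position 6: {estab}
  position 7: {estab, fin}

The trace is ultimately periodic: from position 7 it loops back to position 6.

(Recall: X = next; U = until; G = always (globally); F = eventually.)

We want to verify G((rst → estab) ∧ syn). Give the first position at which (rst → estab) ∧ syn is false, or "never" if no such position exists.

Check (rst → estab) ∧ syn at each position in order: 0 ✓, 1 ✓, 2 ✓.
At position 3 the labels are {fin}, so (rst → estab) ∧ syn is false there. This is the first violation.

3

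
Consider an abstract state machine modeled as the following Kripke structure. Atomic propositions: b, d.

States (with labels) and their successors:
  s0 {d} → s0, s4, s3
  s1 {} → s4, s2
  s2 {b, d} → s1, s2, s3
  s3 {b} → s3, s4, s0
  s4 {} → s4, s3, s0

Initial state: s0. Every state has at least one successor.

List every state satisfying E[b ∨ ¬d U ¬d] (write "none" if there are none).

{s1, s2, s3, s4}

States satisfying b ∨ ¬d: {s1, s2, s3, s4}.
States satisfying ¬d: {s1, s3, s4}.
States satisfying E[b ∨ ¬d U ¬d]: {s1, s2, s3, s4}.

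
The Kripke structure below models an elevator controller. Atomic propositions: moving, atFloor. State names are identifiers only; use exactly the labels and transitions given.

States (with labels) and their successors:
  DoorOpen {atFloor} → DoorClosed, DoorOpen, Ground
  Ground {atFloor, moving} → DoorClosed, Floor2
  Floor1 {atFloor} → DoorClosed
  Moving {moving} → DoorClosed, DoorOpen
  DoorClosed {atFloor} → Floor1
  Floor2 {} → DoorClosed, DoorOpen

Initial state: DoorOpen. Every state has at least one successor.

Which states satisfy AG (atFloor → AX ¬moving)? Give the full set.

{Floor1, DoorClosed}

States satisfying atFloor → AX ¬moving: {Ground, Floor1, Moving, DoorClosed, Floor2}.
States satisfying AG (atFloor → AX ¬moving): {Floor1, DoorClosed}.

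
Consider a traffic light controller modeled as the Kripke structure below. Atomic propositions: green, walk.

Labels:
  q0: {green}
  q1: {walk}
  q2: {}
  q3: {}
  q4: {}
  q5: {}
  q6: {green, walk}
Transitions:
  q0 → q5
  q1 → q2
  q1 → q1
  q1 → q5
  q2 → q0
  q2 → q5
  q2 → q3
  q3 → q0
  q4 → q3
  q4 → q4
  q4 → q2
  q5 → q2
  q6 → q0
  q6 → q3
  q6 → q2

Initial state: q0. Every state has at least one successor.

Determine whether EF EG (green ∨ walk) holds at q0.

Violated

States satisfying EG (green ∨ walk): {q1}.
States satisfying EF EG (green ∨ walk): {q1}.
No suitable path/successor from q0 witnesses the formula.
q0 ∉ Sat(EF EG (green ∨ walk)).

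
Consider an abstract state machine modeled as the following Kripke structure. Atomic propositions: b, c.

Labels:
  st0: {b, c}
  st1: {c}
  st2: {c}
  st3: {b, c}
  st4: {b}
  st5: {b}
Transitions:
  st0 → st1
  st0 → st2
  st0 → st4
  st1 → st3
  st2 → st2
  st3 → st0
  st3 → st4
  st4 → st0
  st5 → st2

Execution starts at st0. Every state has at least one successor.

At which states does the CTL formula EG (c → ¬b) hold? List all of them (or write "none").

States satisfying c → ¬b: {st1, st2, st4, st5}.
States satisfying EG (c → ¬b): {st2, st5}.

{st2, st5}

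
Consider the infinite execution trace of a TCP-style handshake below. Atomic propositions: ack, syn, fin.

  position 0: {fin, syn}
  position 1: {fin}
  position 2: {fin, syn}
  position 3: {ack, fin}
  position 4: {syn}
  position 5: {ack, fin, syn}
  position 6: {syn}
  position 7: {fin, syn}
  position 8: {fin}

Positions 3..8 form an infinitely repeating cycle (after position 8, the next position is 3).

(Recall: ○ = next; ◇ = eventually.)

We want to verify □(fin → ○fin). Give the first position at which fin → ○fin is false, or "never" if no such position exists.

3

Check fin → ○fin at each position in order: 0 ✓, 1 ✓, 2 ✓.
At position 3 the labels are {ack, fin} and the next position 4 has {syn}, so fin → ○fin is false there. This is the first violation.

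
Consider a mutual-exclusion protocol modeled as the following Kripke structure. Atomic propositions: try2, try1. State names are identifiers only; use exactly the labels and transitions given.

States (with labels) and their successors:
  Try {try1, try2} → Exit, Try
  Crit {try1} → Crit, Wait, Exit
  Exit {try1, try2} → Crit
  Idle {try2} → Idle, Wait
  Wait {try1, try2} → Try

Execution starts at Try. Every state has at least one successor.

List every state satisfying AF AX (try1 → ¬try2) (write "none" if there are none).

{Exit}

States satisfying AX (try1 → ¬try2): {Exit}.
States satisfying AF AX (try1 → ¬try2): {Exit}.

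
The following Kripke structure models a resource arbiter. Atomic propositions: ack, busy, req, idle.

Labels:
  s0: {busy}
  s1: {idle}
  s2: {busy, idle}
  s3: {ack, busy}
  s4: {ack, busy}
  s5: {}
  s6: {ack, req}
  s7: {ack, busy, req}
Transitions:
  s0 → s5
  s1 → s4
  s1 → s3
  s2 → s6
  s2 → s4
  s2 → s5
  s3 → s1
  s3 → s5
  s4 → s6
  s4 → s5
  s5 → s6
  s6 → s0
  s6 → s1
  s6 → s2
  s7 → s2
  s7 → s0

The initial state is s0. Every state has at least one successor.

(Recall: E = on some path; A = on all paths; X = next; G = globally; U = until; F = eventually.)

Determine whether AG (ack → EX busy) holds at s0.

Does not hold

States satisfying ack → EX busy: {s0, s1, s2, s5, s6, s7}.
States satisfying AG (ack → EX busy): ∅.
s3 is reachable from s0 and violates ack → EX busy, so AG fails at s0.
s0 ∉ Sat(AG (ack → EX busy)).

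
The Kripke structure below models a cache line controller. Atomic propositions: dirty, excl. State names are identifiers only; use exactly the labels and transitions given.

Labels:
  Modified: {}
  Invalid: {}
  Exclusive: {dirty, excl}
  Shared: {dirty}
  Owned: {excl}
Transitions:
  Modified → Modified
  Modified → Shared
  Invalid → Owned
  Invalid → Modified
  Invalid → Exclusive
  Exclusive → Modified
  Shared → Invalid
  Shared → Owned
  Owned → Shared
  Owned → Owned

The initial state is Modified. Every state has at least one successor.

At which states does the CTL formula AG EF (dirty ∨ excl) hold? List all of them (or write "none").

States satisfying EF (dirty ∨ excl): {Modified, Invalid, Exclusive, Shared, Owned}.
States satisfying AG EF (dirty ∨ excl): {Modified, Invalid, Exclusive, Shared, Owned}.

{Modified, Invalid, Exclusive, Shared, Owned}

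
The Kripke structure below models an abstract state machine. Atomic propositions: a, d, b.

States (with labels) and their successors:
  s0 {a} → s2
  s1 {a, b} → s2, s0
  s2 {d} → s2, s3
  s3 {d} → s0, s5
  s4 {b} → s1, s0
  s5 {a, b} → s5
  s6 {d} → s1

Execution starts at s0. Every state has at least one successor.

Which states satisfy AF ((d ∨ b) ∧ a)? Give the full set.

{s1, s5, s6}

States satisfying (d ∨ b) ∧ a: {s1, s5}.
States satisfying AF ((d ∨ b) ∧ a): {s1, s5, s6}.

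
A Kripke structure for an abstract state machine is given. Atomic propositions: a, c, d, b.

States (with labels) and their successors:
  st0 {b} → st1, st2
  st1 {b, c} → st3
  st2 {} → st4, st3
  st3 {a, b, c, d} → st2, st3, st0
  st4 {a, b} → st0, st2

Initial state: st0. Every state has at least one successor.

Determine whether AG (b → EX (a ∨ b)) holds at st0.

Satisfied

States satisfying b → EX (a ∨ b): {st0, st1, st2, st3, st4}.
States satisfying AG (b → EX (a ∨ b)): {st0, st1, st2, st3, st4}.
Every state reachable from st0 satisfies b → EX (a ∨ b).
st0 ∈ Sat(AG (b → EX (a ∨ b))).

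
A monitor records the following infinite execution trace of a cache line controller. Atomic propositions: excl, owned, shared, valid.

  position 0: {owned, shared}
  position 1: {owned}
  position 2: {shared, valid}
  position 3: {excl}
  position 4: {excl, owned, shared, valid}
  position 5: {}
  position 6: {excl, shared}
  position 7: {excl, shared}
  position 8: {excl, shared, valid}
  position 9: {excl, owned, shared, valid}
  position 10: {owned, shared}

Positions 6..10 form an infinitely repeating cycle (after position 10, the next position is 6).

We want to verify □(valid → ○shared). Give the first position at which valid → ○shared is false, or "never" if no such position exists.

Check valid → ○shared at each position in order: 0 ✓, 1 ✓.
At position 2 the labels are {shared, valid} and the next position 3 has {excl}, so valid → ○shared is false there. This is the first violation.

2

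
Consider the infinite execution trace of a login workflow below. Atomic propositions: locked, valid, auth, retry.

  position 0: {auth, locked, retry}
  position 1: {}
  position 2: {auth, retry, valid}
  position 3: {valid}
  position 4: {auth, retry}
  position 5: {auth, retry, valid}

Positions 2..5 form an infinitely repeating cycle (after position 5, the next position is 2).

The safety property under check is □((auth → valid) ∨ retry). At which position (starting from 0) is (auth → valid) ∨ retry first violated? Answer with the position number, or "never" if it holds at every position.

never

(auth → valid) ∨ retry holds at every position 0..5, and those are all the positions the trace ever visits, so the invariant □((auth → valid) ∨ retry) is never violated.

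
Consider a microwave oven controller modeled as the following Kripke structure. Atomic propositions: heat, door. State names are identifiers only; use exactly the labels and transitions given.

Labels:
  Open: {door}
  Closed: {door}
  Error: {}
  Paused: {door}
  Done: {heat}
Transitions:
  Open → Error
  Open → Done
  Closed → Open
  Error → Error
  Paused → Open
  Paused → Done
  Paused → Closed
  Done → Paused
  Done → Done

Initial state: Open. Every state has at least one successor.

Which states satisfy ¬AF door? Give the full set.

States satisfying door: {Open, Closed, Paused}.
States satisfying AF door: {Open, Closed, Paused}.
States satisfying ¬AF door: {Error, Done}.

{Error, Done}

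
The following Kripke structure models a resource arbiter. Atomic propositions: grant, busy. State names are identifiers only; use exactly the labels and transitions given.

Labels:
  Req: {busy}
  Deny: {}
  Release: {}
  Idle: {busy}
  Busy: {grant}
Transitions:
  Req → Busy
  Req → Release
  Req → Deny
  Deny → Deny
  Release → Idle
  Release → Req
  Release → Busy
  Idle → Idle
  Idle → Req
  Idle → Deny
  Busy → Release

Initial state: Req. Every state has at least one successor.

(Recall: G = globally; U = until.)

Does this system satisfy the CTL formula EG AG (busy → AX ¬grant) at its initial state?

Does not hold

States satisfying AG (busy → AX ¬grant): {Deny}.
States satisfying EG AG (busy → AX ¬grant): {Deny}.
No suitable path/successor from Req witnesses the formula.
Req ∉ Sat(EG AG (busy → AX ¬grant)).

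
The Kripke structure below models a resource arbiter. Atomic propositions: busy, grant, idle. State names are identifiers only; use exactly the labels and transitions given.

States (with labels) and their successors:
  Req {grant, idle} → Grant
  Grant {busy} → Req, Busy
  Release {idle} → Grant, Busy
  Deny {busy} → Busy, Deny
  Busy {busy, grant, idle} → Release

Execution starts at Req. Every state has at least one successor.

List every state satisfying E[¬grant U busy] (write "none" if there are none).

States satisfying ¬grant: {Grant, Release, Deny}.
States satisfying busy: {Grant, Deny, Busy}.
States satisfying E[¬grant U busy]: {Grant, Release, Deny, Busy}.

{Grant, Release, Deny, Busy}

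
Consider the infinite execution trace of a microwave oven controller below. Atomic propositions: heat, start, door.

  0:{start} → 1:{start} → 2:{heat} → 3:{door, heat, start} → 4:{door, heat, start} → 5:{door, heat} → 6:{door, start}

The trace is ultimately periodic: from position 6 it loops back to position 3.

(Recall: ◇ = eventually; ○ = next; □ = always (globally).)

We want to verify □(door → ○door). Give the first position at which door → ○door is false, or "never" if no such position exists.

door → ○door holds at every position 0..6, and those are all the positions the trace ever visits, so the invariant □(door → ○door) is never violated.

never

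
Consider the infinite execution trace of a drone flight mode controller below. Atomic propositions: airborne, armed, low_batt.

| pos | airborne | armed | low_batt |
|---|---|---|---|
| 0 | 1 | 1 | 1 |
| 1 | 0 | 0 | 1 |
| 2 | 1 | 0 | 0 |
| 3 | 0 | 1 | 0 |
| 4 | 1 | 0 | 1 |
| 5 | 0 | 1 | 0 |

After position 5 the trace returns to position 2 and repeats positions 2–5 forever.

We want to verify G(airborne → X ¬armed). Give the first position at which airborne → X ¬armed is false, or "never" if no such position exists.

2

Check airborne → X ¬armed at each position in order: 0 ✓, 1 ✓.
At position 2 the labels are {airborne} and the next position 3 has {armed}, so airborne → X ¬armed is false there. This is the first violation.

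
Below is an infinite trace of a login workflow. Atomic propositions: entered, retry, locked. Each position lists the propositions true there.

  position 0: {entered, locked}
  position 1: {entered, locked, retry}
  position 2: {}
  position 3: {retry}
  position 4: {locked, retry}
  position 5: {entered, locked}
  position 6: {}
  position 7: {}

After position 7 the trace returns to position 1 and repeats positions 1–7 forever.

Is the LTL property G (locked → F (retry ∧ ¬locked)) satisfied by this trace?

Satisfied

locked → F (retry ∧ ¬locked) holds at every position 0..7, and those are all positions ever visited, so G (locked → F (retry ∧ ¬locked)) holds.
Positions where locked holds: 0, 1, 4, 5.
Check F (retry ∧ ¬locked) at each: 0→ok, 1→ok, 4→ok, 5→ok.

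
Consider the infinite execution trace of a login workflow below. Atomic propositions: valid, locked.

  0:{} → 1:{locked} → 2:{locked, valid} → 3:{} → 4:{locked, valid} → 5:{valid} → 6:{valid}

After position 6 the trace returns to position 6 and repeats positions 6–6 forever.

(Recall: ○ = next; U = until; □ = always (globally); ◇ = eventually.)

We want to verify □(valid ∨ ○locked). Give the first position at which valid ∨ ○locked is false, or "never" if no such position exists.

never

valid ∨ ○locked holds at every position 0..6, and those are all the positions the trace ever visits, so the invariant □(valid ∨ ○locked) is never violated.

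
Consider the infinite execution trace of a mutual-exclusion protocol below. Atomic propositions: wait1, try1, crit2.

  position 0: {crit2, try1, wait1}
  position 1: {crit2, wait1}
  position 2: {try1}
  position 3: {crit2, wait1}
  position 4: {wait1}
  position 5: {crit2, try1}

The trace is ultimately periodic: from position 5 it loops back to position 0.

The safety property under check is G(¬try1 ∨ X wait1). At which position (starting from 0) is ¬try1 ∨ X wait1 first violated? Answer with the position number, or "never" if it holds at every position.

¬try1 ∨ X wait1 holds at every position 0..5, and those are all the positions the trace ever visits, so the invariant G(¬try1 ∨ X wait1) is never violated.

never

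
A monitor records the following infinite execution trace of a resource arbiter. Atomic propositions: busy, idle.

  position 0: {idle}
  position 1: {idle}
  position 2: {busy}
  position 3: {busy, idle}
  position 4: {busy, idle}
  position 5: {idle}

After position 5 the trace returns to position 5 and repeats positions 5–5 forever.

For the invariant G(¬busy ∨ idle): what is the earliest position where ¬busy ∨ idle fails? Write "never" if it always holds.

Check ¬busy ∨ idle at each position in order: 0 ✓, 1 ✓.
At position 2 the labels are {busy}, so ¬busy ∨ idle is false there. This is the first violation.

2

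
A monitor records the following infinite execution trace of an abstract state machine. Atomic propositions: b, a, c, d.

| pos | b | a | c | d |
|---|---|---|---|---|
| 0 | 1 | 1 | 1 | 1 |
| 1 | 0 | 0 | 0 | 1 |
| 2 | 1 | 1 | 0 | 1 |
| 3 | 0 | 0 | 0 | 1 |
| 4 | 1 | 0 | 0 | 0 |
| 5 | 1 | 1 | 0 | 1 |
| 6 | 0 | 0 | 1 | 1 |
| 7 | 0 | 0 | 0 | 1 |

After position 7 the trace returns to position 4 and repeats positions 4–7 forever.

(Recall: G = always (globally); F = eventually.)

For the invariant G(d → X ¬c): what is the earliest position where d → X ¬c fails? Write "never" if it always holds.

5

Check d → X ¬c at each position in order: 0 ✓, 1 ✓, 2 ✓, 3 ✓, 4 ✓.
At position 5 the labels are {a, b, d} and the next position 6 has {c, d}, so d → X ¬c is false there. This is the first violation.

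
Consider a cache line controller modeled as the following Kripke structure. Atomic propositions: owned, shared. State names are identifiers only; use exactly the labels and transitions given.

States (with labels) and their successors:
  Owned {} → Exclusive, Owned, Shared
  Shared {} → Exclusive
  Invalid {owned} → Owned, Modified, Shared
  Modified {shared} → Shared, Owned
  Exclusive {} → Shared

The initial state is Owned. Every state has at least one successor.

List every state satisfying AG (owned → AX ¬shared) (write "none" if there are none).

{Owned, Shared, Modified, Exclusive}

States satisfying owned → AX ¬shared: {Owned, Shared, Modified, Exclusive}.
States satisfying AG (owned → AX ¬shared): {Owned, Shared, Modified, Exclusive}.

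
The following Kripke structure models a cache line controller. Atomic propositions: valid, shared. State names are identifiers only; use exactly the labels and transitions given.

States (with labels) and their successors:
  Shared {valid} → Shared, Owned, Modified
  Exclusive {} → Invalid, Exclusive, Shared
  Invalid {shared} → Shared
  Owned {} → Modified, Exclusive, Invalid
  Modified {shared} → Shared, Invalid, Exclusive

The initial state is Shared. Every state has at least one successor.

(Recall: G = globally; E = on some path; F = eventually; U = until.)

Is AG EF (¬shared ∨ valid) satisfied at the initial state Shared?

Holds

States satisfying EF (¬shared ∨ valid): {Shared, Exclusive, Invalid, Owned, Modified}.
States satisfying AG EF (¬shared ∨ valid): {Shared, Exclusive, Invalid, Owned, Modified}.
Every state reachable from Shared satisfies EF (¬shared ∨ valid).
Shared ∈ Sat(AG EF (¬shared ∨ valid)).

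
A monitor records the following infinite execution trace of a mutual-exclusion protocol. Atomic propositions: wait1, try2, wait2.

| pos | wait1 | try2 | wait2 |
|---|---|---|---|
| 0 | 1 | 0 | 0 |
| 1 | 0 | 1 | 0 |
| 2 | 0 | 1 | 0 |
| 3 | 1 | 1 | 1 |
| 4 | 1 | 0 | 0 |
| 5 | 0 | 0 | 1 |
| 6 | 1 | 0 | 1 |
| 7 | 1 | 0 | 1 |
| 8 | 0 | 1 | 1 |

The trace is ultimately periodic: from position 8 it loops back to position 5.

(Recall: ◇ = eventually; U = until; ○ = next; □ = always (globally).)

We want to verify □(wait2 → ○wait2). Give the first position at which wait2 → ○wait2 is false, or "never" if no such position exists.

Check wait2 → ○wait2 at each position in order: 0 ✓, 1 ✓, 2 ✓.
At position 3 the labels are {try2, wait1, wait2} and the next position 4 has {wait1}, so wait2 → ○wait2 is false there. This is the first violation.

3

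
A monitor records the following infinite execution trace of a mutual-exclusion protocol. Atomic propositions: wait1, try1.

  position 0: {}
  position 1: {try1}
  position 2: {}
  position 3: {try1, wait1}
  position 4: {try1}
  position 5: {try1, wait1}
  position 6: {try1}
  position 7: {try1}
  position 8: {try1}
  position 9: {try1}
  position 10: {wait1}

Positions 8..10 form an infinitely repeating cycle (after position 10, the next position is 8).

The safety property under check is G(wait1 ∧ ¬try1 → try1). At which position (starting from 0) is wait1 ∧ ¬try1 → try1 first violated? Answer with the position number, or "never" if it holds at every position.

10

Check wait1 ∧ ¬try1 → try1 at each position in order: 0 ✓, 1 ✓, 2 ✓, 3 ✓, 4 ✓, 5 ✓, 6 ✓, 7 ✓, 8 ✓, 9 ✓.
At position 10 the labels are {wait1}, so wait1 ∧ ¬try1 → try1 is false there. This is the first violation.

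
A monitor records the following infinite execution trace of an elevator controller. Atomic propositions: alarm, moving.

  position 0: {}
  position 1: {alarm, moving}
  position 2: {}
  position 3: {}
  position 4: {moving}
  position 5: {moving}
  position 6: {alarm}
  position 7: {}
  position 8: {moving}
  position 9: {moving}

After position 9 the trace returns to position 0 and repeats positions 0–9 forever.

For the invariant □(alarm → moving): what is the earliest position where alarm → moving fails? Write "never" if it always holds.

Check alarm → moving at each position in order: 0 ✓, 1 ✓, 2 ✓, 3 ✓, 4 ✓, 5 ✓.
At position 6 the labels are {alarm}, so alarm → moving is false there. This is the first violation.

6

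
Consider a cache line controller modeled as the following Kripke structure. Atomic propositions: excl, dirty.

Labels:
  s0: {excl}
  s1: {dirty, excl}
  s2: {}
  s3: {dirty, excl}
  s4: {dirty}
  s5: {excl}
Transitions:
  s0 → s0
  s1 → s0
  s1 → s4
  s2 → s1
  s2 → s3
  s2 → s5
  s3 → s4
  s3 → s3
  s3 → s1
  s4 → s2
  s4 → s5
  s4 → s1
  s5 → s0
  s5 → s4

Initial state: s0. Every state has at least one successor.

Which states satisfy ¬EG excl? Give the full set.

{s2, s4}

States satisfying excl: {s0, s1, s3, s5}.
States satisfying EG excl: {s0, s1, s3, s5}.
States satisfying ¬EG excl: {s2, s4}.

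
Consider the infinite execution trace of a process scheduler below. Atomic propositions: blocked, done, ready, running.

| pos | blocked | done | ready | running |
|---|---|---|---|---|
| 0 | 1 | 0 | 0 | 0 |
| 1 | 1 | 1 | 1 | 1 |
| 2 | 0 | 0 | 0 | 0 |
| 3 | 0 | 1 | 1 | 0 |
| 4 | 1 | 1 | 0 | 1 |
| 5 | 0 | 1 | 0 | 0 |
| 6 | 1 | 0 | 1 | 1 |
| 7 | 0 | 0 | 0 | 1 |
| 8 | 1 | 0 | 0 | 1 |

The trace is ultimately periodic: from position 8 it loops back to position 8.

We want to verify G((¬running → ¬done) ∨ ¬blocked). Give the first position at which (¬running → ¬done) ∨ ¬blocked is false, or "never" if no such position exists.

(¬running → ¬done) ∨ ¬blocked holds at every position 0..8, and those are all the positions the trace ever visits, so the invariant G((¬running → ¬done) ∨ ¬blocked) is never violated.

never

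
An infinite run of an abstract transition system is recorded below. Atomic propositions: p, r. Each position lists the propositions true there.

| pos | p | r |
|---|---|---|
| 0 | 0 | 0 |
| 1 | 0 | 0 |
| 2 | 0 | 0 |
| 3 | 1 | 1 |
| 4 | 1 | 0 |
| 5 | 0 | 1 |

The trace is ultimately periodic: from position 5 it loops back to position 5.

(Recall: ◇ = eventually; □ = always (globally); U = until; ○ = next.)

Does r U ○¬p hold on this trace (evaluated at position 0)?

Yes

Walking from position 0: ○¬p first holds at position 0, and r holds at every earlier position along the way, so r U ○¬p holds.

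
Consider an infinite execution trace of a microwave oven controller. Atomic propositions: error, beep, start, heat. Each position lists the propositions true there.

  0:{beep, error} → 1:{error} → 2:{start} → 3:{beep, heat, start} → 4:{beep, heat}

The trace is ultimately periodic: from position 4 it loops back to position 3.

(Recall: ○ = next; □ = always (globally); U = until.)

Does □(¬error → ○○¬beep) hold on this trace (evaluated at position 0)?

Does not hold

¬error → ○○¬beep must hold at every position from 0 onward. It fails at position 2, so □(¬error → ○○¬beep) is false.
Positions where ¬error holds: 2, 3, 4.
Check ○○¬beep at each: 2→fails, 3→fails, 4→fails.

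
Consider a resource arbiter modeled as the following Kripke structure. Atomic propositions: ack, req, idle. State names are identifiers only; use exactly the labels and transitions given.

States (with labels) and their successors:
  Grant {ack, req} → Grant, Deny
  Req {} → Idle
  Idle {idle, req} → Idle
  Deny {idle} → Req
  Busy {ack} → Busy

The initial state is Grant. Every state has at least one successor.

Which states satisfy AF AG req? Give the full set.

States satisfying AG req: {Idle}.
States satisfying AF AG req: {Req, Idle, Deny}.

{Req, Idle, Deny}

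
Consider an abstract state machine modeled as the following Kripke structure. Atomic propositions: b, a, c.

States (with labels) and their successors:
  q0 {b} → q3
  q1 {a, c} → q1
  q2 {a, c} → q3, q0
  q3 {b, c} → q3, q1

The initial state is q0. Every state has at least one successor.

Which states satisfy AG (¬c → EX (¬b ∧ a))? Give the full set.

{q1, q3}

States satisfying ¬c → EX (¬b ∧ a): {q1, q2, q3}.
States satisfying AG (¬c → EX (¬b ∧ a)): {q1, q3}.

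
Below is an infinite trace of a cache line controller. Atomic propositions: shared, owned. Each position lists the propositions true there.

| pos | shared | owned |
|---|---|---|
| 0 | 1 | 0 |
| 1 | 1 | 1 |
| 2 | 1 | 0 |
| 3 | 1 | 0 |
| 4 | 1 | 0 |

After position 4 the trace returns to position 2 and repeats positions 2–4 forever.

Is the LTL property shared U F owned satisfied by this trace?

Walking from position 0: F owned first holds at position 0, and shared holds at every earlier position along the way, so shared U F owned holds.

Satisfied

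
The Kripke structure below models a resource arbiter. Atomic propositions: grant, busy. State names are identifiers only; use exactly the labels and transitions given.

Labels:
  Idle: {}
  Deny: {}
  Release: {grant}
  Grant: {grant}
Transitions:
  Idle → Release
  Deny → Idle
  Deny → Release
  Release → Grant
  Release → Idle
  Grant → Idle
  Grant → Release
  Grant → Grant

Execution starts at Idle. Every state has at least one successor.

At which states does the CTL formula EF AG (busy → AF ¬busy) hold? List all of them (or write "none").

States satisfying AG (busy → AF ¬busy): {Idle, Deny, Release, Grant}.
States satisfying EF AG (busy → AF ¬busy): {Idle, Deny, Release, Grant}.

{Idle, Deny, Release, Grant}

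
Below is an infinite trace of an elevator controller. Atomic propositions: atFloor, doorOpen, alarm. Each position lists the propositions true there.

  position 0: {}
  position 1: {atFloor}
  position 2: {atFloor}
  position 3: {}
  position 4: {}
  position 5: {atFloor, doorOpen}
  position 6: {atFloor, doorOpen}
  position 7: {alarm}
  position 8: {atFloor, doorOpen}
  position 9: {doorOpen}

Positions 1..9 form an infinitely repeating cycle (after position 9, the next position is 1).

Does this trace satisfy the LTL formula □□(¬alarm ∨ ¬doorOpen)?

□(¬alarm ∨ ¬doorOpen) holds at every position 0..9, and those are all positions ever visited, so □□(¬alarm ∨ ¬doorOpen) holds.

Satisfied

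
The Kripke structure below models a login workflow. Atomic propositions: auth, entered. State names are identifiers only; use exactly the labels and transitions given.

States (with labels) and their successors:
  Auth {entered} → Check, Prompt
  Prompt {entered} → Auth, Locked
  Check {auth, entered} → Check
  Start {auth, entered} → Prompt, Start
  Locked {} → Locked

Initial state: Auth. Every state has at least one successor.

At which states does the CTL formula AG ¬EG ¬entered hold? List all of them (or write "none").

States satisfying ¬EG ¬entered: {Auth, Prompt, Check, Start}.
States satisfying AG ¬EG ¬entered: {Check}.

{Check}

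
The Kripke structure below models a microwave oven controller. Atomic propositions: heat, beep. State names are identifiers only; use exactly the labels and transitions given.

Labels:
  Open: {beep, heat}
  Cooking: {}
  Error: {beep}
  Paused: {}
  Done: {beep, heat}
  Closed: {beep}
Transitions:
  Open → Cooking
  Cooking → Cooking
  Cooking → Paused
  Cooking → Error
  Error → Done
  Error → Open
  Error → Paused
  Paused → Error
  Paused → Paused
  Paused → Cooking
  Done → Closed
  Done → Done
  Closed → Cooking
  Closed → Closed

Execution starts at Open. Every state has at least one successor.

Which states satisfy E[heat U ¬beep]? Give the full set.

{Open, Cooking, Paused}

States satisfying heat: {Open, Done}.
States satisfying ¬beep: {Cooking, Paused}.
States satisfying E[heat U ¬beep]: {Open, Cooking, Paused}.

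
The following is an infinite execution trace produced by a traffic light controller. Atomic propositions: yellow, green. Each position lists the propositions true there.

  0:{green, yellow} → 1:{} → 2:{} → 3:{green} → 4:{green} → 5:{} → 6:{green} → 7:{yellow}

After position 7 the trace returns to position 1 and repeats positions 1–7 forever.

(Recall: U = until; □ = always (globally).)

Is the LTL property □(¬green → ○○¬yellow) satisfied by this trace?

Does not hold

¬green → ○○¬yellow must hold at every position from 0 onward. It fails at position 5, so □(¬green → ○○¬yellow) is false.
Positions where ¬green holds: 1, 2, 5, 7.
Check ○○¬yellow at each: 1→ok, 2→ok, 5→fails, 7→ok.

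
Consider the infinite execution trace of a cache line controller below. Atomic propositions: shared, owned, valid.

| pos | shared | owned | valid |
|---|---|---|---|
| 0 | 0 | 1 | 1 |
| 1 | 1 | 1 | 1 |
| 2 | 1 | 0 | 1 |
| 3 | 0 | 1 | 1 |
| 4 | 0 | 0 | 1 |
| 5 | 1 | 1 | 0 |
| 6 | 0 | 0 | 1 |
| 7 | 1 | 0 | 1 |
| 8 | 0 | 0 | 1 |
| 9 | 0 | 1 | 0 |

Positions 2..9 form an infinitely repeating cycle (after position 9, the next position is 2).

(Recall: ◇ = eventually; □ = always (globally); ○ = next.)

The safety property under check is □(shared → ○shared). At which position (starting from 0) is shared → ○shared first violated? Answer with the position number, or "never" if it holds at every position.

2

Check shared → ○shared at each position in order: 0 ✓, 1 ✓.
At position 2 the labels are {shared, valid} and the next position 3 has {owned, valid}, so shared → ○shared is false there. This is the first violation.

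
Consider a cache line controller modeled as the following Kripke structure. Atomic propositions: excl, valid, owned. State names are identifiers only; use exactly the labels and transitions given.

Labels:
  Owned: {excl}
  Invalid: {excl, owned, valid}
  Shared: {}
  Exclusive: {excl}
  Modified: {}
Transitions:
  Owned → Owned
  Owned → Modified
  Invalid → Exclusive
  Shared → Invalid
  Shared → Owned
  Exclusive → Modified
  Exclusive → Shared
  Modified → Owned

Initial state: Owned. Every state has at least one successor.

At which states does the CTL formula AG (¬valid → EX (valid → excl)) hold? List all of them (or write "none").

States satisfying ¬valid → EX (valid → excl): {Owned, Invalid, Shared, Exclusive, Modified}.
States satisfying AG (¬valid → EX (valid → excl)): {Owned, Invalid, Shared, Exclusive, Modified}.

{Owned, Invalid, Shared, Exclusive, Modified}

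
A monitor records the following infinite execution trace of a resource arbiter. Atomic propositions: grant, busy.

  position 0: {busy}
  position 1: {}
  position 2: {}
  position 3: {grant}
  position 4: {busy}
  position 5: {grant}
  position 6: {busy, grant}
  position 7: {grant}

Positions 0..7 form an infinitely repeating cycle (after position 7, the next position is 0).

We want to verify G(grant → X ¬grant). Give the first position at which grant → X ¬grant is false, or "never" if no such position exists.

5

Check grant → X ¬grant at each position in order: 0 ✓, 1 ✓, 2 ✓, 3 ✓, 4 ✓.
At position 5 the labels are {grant} and the next position 6 has {busy, grant}, so grant → X ¬grant is false there. This is the first violation.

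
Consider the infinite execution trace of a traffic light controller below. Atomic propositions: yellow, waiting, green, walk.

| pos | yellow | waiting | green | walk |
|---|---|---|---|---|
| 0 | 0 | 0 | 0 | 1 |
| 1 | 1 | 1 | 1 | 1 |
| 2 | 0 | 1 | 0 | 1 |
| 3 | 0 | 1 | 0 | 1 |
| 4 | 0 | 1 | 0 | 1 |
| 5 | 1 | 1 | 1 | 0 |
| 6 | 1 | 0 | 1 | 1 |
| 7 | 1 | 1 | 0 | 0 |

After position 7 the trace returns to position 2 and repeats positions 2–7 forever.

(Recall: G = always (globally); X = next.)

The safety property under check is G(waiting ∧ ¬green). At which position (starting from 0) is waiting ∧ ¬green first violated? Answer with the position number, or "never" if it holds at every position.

At position 0 the labels are {walk}, so waiting ∧ ¬green is false there. This is the first violation.

0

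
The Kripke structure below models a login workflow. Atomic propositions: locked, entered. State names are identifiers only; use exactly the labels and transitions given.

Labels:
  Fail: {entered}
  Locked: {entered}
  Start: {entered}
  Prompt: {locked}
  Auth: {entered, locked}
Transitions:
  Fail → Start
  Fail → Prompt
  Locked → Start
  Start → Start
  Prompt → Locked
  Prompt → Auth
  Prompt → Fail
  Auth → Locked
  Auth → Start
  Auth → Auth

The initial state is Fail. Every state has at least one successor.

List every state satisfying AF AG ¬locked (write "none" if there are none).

States satisfying AG ¬locked: {Locked, Start}.
States satisfying AF AG ¬locked: {Locked, Start}.

{Locked, Start}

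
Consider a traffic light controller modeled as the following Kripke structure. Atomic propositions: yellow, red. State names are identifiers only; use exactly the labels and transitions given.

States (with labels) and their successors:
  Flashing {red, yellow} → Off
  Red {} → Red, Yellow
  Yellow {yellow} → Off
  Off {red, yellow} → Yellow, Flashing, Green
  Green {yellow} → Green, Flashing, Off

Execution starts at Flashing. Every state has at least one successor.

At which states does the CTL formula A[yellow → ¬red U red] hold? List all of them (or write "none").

{Flashing, Yellow, Off}

States satisfying yellow → ¬red: {Red, Yellow, Green}.
States satisfying red: {Flashing, Off}.
States satisfying A[yellow → ¬red U red]: {Flashing, Yellow, Off}.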